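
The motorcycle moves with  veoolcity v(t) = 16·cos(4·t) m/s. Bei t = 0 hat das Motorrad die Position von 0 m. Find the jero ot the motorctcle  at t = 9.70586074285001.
We must differentiate our velocity equation v(t) = 16·cos(4·t) 2 times. The derivative of velocity gives acceleration: a(t) = -64·sin(4·t). Differentiating acceleration, we get jerk: j(t) = -256·cos(4·t). Using j(t) = -256·cos(4·t) and substituting t = 9.70586074285001, we find j = -110.535659914492.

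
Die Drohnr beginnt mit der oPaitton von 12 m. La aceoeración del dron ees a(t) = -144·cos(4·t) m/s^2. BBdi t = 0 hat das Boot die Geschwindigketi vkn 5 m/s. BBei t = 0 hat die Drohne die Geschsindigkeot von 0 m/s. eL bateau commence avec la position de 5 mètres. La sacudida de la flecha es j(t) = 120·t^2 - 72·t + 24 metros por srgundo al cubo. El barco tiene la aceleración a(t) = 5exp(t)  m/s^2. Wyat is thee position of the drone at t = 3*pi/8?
We need to integrate our acceleration equation a(t) = -144·cos(4·t) 2 times. The antiderivative of acceleration is velocity. Using v(0) = 0, we get v(t) = -36·sin(4·t). The antiderivative of velocity, with x(0) = 12, gives position: x(t) = 9·cos(4·t) + 3. Using x(t) = 9·cos(4·t) + 3 and substituting t = 3*pi/8, we find x = 3.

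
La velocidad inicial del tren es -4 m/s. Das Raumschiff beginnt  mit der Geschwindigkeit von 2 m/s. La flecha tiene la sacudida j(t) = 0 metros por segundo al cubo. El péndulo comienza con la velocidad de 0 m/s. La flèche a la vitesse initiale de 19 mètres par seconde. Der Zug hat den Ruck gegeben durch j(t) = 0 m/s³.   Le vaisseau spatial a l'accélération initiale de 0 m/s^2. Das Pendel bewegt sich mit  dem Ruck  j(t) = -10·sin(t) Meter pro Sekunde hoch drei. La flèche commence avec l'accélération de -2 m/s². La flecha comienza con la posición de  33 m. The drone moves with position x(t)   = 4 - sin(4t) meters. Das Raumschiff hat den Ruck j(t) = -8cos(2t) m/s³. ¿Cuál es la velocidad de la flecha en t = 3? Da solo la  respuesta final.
v(3) = 13.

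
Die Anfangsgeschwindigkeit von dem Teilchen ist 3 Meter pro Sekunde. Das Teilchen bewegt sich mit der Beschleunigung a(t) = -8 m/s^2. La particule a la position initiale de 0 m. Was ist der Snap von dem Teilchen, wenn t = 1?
Um dies zu lösen, müssen wir 2 Ableitungen unserer Gleichung für die Beschleunigung a(t) = -8 nehmen. Durch Ableiten von der Beschleunigung erhalten wir den Ruck: j(t) = 0. Durch Ableiten von dem Ruck erhalten wir den Snap: s(t) = 0. Aus der Gleichung für den Snap s(t) = 0, setzen wir t = 1 ein und erhalten s = 0.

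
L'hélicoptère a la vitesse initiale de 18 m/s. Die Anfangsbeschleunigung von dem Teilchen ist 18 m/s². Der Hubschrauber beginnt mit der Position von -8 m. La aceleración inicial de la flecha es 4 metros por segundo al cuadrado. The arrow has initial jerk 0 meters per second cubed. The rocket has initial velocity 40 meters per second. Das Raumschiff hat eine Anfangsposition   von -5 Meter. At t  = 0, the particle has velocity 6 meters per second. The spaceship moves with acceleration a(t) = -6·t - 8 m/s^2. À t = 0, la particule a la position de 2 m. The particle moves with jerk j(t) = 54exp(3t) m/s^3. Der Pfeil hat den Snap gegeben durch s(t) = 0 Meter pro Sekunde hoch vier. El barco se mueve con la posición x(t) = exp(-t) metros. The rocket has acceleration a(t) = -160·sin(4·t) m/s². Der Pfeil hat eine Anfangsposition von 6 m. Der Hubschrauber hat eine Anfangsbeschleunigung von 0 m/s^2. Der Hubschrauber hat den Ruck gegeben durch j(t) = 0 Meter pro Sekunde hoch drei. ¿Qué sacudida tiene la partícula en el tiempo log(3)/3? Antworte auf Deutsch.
Mit j(t) = 54·exp(3·t) und Einsetzen von t = log(3)/3, finden wir j = 162.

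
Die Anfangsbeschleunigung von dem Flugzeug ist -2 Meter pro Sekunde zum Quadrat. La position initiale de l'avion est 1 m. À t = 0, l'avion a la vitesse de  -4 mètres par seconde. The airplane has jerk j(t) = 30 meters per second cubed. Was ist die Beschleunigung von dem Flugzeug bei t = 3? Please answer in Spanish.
Partiendo de la sacudida j(t) = 30, tomamos 1 antiderivada. Tomando ∫j(t)dt y aplicando a(0) = -2, encontramos a(t) = 30·t - 2. Tenemos la aceleración a(t) = 30·t - 2. Sustituyendo t = 3: a(3) = 88.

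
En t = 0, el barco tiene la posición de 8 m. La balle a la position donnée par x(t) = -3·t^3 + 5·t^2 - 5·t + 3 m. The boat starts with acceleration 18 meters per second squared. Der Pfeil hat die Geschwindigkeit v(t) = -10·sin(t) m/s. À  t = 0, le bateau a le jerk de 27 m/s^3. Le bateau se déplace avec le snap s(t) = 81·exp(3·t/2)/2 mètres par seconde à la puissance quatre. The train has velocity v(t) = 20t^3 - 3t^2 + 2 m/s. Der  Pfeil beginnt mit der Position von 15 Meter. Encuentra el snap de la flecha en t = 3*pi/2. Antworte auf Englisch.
To solve this, we need to take 3 derivatives of our velocity equation v(t) = -10·sin(t). The derivative of velocity gives acceleration: a(t) = -10·cos(t). Differentiating acceleration, we get jerk: j(t) = 10·sin(t). Differentiating jerk, we get snap: s(t) = 10·cos(t). Using s(t) = 10·cos(t) and substituting t = 3*pi/2, we find s = 0.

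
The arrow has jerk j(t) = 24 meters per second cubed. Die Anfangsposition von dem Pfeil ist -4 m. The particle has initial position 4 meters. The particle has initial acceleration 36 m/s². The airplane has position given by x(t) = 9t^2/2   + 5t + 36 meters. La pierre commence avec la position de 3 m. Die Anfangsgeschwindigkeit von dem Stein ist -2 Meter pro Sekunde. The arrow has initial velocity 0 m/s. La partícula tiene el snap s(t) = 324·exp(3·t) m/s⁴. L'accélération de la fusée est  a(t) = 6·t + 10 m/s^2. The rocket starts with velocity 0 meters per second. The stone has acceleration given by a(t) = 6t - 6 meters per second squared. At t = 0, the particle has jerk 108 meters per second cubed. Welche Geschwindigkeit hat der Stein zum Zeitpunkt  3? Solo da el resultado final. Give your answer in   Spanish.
En t = 3, v = 7.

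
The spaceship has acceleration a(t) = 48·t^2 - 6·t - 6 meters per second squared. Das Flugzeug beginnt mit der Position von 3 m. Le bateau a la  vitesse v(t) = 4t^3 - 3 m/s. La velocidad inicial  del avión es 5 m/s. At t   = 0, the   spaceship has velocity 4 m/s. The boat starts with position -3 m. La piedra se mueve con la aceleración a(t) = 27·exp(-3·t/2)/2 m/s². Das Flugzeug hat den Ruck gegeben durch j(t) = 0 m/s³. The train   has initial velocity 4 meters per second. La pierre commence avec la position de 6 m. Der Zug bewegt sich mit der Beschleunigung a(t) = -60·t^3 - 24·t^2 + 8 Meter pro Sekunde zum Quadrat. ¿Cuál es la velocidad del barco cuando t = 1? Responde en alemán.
Mit v(t) = 4·t^3 - 3 und Einsetzen von t = 1, finden wir v = 1.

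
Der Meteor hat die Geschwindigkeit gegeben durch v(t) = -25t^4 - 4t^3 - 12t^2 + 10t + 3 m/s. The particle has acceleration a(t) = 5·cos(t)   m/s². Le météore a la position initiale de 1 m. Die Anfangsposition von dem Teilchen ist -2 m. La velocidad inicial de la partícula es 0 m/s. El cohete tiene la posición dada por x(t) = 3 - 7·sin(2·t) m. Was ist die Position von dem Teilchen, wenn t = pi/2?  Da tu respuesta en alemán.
Ausgehend von der Beschleunigung a(t) = 5·cos(t), nehmen wir 2 Integrale. Durch Integration von der Beschleunigung und Verwendung der Anfangsbedingung v(0) = 0, erhalten wir v(t) = 5·sin(t). Das Integral von der Geschwindigkeit ist die Position. Mit x(0) = -2 erhalten wir x(t) = 3 - 5·cos(t). Aus der Gleichung für die Position x(t) = 3 - 5·cos(t), setzen wir t = pi/2 ein und erhalten x = 3.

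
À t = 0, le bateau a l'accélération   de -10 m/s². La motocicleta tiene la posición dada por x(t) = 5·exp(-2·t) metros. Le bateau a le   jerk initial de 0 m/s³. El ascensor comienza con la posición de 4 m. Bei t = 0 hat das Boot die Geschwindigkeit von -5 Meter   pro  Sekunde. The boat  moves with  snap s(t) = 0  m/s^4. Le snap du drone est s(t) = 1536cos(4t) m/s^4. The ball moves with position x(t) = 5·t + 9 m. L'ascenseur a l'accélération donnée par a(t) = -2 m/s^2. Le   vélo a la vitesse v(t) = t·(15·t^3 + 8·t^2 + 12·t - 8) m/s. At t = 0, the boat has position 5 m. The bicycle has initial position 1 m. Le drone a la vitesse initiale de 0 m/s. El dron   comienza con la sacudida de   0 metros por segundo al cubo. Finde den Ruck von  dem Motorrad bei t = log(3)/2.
Ausgehend von der Position x(t) = 5·exp(-2·t), nehmen wir 3 Ableitungen. Die Ableitung von der Position ergibt die Geschwindigkeit: v(t) = -10·exp(-2·t). Durch Ableiten von der Geschwindigkeit erhalten wir die Beschleunigung: a(t) = 20·exp(-2·t). Mit d/dt von a(t) finden wir j(t) = -40·exp(-2·t). Mit j(t) = -40·exp(-2·t) und Einsetzen von t = log(3)/2, finden wir j = -40/3.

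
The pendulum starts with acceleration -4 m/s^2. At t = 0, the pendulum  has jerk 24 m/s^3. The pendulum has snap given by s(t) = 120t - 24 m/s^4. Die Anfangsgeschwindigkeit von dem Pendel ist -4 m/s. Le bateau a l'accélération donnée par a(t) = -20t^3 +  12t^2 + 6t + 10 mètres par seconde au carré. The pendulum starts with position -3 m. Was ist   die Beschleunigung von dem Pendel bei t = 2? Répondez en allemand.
Um dies zu lösen, müssen wir 2 Integrale unserer Gleichung für den Snap s(t) = 120·t - 24 finden. Mit ∫s(t)dt und Anwendung von j(0) = 24, finden wir j(t) = 60·t^2 - 24·t + 24. Das Integral von dem Ruck ist die Beschleunigung. Mit a(0) = -4 erhalten wir a(t) = 20·t^3 - 12·t^2 + 24·t - 4. Aus der Gleichung für die Beschleunigung a(t) = 20·t^3 - 12·t^2 + 24·t - 4, setzen wir t = 2 ein und erhalten a = 156.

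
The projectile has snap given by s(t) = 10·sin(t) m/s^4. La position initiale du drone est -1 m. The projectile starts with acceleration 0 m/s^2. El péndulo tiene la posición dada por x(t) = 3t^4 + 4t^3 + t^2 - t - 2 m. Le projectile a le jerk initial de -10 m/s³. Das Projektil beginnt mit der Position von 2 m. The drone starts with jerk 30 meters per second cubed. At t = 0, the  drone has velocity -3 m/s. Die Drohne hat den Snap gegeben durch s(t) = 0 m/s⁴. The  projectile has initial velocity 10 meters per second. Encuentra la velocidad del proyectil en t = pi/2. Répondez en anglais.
We need to integrate our snap equation s(t) = 10·sin(t) 3 times. The integral of snap is jerk. Using j(0) = -10, we get j(t) = -10·cos(t). The integral of jerk, with a(0) = 0, gives acceleration: a(t) = -10·sin(t). The antiderivative of acceleration is velocity. Using v(0) = 10, we get v(t) = 10·cos(t). We have velocity v(t) = 10·cos(t). Substituting t = pi/2: v(pi/2) = 0.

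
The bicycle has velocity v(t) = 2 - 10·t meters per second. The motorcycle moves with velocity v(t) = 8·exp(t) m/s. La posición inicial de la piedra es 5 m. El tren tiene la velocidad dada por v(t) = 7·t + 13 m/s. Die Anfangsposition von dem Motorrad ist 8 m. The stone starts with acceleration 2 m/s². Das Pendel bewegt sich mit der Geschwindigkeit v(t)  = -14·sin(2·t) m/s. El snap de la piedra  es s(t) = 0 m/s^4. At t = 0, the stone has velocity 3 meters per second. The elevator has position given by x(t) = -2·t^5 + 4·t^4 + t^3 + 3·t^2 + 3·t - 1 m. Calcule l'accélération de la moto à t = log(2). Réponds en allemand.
Um dies zu lösen, müssen wir 1 Ableitung unserer Gleichung für die Geschwindigkeit v(t) = 8·exp(t) nehmen. Die Ableitung von der Geschwindigkeit ergibt die Beschleunigung: a(t) = 8·exp(t). Wir haben die Beschleunigung a(t) = 8·exp(t). Durch Einsetzen von t = log(2): a(log(2)) = 16.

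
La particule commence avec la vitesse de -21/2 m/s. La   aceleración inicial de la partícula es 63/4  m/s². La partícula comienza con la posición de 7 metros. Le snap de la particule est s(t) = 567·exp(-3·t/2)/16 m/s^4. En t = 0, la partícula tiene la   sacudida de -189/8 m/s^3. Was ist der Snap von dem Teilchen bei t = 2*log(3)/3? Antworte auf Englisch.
Using s(t) = 567·exp(-3·t/2)/16 and substituting t = 2*log(3)/3, we find s = 189/16.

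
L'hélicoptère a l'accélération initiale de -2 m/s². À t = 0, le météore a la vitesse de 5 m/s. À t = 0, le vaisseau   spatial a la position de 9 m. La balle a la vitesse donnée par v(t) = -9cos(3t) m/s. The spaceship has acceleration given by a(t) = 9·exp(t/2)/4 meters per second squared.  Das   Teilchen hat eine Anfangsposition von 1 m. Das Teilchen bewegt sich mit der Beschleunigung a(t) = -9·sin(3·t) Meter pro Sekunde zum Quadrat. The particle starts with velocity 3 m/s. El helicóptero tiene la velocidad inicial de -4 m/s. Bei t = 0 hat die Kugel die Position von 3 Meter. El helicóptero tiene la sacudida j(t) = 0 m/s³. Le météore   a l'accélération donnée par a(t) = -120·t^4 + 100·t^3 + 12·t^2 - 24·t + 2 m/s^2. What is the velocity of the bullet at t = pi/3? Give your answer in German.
Wir haben die Geschwindigkeit v(t) = -9·cos(3·t). Durch Einsetzen von t = pi/3: v(pi/3) = 9.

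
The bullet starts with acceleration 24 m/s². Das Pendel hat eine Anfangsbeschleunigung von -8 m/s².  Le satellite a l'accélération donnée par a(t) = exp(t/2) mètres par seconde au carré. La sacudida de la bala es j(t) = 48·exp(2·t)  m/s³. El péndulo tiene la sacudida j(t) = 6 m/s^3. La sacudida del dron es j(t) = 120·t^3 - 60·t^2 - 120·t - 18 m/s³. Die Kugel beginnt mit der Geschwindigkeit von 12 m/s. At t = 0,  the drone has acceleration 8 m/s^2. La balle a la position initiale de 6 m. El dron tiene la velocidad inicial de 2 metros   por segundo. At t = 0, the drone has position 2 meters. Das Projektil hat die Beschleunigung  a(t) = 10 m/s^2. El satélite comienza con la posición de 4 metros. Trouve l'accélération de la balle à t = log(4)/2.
Nous devons trouver l'intégrale de notre équation du jerk j(t) = 48·exp(2·t) 1 fois. En intégrant le jerk et en utilisant la condition initiale a(0) = 24, nous obtenons a(t) = 24·exp(2·t). En utilisant a(t) = 24·exp(2·t) et en substituant t = log(4)/2, nous trouvons a = 96.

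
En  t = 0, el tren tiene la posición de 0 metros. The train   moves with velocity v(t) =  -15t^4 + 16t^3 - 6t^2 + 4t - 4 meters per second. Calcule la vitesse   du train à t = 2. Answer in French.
En utilisant v(t) = -15·t^4 + 16·t^3 - 6·t^2 + 4·t - 4 et en substituant t = 2, nous trouvons v = -132.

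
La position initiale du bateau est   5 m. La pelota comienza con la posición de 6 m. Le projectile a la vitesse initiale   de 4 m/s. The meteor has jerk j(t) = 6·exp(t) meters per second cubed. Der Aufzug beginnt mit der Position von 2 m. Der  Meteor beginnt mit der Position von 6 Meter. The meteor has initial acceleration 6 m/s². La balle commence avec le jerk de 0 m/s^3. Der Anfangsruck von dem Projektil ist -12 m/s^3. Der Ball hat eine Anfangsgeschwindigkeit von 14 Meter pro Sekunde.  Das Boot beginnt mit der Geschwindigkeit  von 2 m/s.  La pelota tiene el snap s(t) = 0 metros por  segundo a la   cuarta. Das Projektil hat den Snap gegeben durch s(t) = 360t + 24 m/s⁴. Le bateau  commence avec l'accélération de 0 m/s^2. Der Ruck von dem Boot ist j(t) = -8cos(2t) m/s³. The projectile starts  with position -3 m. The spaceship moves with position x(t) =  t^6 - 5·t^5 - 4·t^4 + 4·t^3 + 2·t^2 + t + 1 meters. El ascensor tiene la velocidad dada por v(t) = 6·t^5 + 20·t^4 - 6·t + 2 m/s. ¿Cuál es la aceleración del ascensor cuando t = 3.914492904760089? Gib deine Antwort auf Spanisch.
Partiendo de la velocidad v(t) = 6·t^5 + 20·t^4 - 6·t + 2, tomamos 1 derivada. Derivando la velocidad, obtenemos la aceleración: a(t) = 30·t^4 + 80·t^3 - 6. Tenemos la aceleración a(t) = 30·t^4 + 80·t^3 - 6. Sustituyendo t = 3.914492904760089: a(3.914492904760089) = 11836.6857838573.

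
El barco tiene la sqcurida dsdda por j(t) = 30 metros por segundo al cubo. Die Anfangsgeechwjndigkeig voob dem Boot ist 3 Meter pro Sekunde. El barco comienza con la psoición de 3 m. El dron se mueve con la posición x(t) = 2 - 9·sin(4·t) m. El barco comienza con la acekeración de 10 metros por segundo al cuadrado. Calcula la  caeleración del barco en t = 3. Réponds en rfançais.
Nous devons intégrer notre équation du jerk j(t) = 30 1 fois. L'intégrale du jerk est l'accélération. En utilisant a(0) = 10, nous obtenons a(t) = 30·t + 10. En utilisant a(t) = 30·t + 10 et en substituant t = 3, nous trouvons a = 100.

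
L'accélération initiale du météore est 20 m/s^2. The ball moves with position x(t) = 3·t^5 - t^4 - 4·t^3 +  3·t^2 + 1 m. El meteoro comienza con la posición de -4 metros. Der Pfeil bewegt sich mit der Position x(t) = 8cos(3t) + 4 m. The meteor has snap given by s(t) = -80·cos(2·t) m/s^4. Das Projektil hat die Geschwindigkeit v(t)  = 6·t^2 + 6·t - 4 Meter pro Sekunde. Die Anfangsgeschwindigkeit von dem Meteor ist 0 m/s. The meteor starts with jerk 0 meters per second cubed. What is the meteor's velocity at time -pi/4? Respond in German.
Um dies zu lösen, müssen wir 3 Integrale unserer Gleichung für den Snap s(t) = -80·cos(2·t) finden. Die Stammfunktion von dem Snap ist der Ruck. Mit j(0) = 0 erhalten wir j(t) = -40·sin(2·t). Die Stammfunktion von dem Ruck ist die Beschleunigung. Mit a(0) = 20 erhalten wir a(t) = 20·cos(2·t). Mit ∫a(t)dt und Anwendung von v(0) = 0, finden wir v(t) = 10·sin(2·t). Wir haben die Geschwindigkeit v(t) = 10·sin(2·t). Durch Einsetzen von t = -pi/4: v(-pi/4) = -10.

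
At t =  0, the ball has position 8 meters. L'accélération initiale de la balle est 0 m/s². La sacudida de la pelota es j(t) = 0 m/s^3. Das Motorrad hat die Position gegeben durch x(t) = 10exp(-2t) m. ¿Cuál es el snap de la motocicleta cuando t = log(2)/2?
Para resolver esto, necesitamos tomar 4 derivadas de nuestra ecuación de la posición x(t) = 10·exp(-2·t). Derivando la posición, obtenemos la velocidad: v(t) = -20·exp(-2·t). La derivada de la velocidad da la aceleración: a(t) = 40·exp(-2·t). Tomando d/dt de a(t), encontramos j(t) = -80·exp(-2·t). La derivada de la sacudida da el snap: s(t) = 160·exp(-2·t). De la ecuación del snap s(t) = 160·exp(-2·t), sustituimos t = log(2)/2 para obtener s = 80.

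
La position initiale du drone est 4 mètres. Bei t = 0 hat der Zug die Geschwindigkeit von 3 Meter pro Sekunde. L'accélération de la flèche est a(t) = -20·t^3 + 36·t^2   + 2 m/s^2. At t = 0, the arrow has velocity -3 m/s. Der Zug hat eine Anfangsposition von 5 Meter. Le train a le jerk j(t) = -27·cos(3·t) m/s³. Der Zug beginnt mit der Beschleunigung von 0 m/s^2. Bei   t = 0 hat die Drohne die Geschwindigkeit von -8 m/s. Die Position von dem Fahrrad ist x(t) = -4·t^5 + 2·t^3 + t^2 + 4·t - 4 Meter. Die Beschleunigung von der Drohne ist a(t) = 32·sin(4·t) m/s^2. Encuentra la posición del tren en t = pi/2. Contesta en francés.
Nous devons trouver l'intégrale de notre équation du jerk j(t) = -27·cos(3·t) 3 fois. En intégrant le jerk et en utilisant la condition initiale a(0) = 0, nous obtenons a(t) = -9·sin(3·t). En intégrant l'accélération et en utilisant la condition initiale v(0) = 3, nous obtenons v(t) = 3·cos(3·t). L'intégrale de la vitesse, avec x(0) = 5, donne la position: x(t) = sin(3·t) + 5. En utilisant x(t) = sin(3·t) + 5 et en substituant t = pi/2, nous trouvons x = 4.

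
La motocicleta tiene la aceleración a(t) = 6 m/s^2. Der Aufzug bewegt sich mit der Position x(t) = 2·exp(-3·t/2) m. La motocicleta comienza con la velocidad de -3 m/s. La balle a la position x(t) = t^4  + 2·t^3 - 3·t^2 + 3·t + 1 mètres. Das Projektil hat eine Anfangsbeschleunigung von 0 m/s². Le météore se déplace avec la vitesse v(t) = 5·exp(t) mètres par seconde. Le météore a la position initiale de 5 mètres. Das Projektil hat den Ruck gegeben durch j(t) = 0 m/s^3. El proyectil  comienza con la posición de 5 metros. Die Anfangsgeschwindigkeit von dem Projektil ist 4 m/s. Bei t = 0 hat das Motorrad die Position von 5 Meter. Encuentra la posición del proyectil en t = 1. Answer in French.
Nous devons intégrer notre équation du jerk j(t) = 0 3 fois. L'intégrale du jerk est l'accélération. En utilisant a(0) = 0, nous obtenons a(t) = 0. En intégrant l'accélération et en utilisant la condition initiale v(0) = 4, nous obtenons v(t) = 4. En prenant ∫v(t)dt et en appliquant x(0) = 5, nous trouvons x(t) = 4·t + 5. Nous avons la position x(t) = 4·t + 5. En substituant t = 1: x(1) = 9.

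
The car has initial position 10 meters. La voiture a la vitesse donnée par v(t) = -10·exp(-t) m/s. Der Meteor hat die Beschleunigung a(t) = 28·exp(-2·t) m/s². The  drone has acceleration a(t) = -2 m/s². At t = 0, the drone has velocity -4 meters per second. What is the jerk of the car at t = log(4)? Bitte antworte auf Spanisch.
Debemos derivar nuestra ecuación de la velocidad v(t) = -10·exp(-t) 2 veces. Derivando la velocidad, obtenemos la aceleración: a(t) = 10·exp(-t). Derivando la aceleración, obtenemos la sacudida: j(t) = -10·exp(-t). Usando j(t) = -10·exp(-t) y sustituyendo t = log(4), encontramos j = -5/2.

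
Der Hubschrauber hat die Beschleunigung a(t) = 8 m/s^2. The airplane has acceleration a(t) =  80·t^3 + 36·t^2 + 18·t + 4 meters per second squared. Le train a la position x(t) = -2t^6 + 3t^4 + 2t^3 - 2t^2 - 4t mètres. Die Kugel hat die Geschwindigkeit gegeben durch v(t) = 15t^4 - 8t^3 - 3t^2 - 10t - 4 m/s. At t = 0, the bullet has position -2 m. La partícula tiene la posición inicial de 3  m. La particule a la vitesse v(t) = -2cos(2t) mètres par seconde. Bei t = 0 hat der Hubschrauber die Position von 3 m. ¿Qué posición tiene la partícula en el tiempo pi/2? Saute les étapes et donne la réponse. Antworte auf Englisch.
The position at t = pi/2 is x = 3.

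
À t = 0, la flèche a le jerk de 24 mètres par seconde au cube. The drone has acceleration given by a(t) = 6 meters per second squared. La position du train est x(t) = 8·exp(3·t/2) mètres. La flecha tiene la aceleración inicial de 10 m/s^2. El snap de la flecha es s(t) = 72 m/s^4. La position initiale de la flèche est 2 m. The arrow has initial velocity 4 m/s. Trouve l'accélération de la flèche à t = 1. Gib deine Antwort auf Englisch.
We must find the integral of our snap equation s(t) = 72 2 times. Integrating snap and using the initial condition j(0) = 24, we get j(t) = 72·t + 24. Finding the antiderivative of j(t) and using a(0) = 10: a(t) = 36·t^2 + 24·t + 10. Using a(t) = 36·t^2 + 24·t + 10 and substituting t = 1, we find a = 70.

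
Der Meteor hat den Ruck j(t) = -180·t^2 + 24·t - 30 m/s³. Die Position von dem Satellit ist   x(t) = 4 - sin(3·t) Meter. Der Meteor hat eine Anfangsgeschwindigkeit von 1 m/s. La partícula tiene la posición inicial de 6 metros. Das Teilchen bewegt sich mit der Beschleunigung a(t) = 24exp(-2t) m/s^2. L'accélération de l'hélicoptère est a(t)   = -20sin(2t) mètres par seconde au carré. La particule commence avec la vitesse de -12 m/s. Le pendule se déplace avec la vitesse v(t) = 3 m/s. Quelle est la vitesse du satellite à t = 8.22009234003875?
En partant de la position x(t) = 4 - sin(3·t), nous prenons 1 dérivée. La dérivée de la position donne la vitesse: v(t) = -3·cos(3·t). De l'équation de la vitesse v(t) = -3·cos(3·t), nous substituons t = 8.22009234003875 pour obtenir v = -2.67134872830055.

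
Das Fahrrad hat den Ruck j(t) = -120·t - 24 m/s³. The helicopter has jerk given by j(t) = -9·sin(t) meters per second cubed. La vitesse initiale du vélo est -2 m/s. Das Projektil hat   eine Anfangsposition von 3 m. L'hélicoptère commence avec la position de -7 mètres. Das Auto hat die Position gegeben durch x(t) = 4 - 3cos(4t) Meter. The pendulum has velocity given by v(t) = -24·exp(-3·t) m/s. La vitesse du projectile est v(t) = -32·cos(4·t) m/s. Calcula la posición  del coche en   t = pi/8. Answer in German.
Mit x(t) = 4 - 3·cos(4·t) und Einsetzen von t = pi/8, finden wir x = 4.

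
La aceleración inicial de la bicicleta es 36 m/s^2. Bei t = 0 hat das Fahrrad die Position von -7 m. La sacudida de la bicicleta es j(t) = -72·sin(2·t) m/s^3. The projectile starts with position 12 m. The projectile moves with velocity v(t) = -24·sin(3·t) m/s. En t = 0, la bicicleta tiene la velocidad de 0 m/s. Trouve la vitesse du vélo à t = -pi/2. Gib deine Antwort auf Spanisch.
Necesitamos integrar nuestra ecuación de la sacudida j(t) = -72·sin(2·t) 2 veces. La antiderivada de la sacudida es la aceleración. Usando a(0) = 36, obtenemos a(t) = 36·cos(2·t). La antiderivada de la aceleración, con v(0) = 0, da la velocidad: v(t) = 18·sin(2·t). De la ecuación de la velocidad v(t) = 18·sin(2·t), sustituimos t = -pi/2 para obtener v = 0.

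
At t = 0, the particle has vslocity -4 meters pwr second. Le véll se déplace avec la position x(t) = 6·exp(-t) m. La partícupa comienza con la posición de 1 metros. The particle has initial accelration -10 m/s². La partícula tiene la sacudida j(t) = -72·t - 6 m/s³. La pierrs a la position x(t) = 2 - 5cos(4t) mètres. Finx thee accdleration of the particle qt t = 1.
We must find the antiderivative of our jerk equation j(t) = -72·t - 6 1 time. Taking ∫j(t)dt and applying a(0) = -10, we find a(t) = -36·t^2 - 6·t - 10. Using a(t) = -36·t^2 - 6·t - 10 and substituting t = 1, we find a = -52.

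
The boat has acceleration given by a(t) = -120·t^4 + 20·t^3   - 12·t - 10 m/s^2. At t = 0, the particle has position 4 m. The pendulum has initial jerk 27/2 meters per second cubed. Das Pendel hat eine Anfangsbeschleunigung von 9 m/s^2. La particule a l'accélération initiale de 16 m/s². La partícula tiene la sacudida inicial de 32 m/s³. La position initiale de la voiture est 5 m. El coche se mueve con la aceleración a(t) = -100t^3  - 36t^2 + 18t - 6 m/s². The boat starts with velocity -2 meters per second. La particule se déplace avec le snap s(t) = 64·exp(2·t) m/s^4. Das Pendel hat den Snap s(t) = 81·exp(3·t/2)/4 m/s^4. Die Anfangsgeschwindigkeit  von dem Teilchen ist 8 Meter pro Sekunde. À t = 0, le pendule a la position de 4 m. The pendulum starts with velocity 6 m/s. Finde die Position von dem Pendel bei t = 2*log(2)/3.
Wir müssen unsere Gleichung für den Snap s(t) = 81·exp(3·t/2)/4 4-mal integrieren. Die Stammfunktion von dem Snap ist der Ruck. Mit j(0) = 27/2 erhalten wir j(t) = 27·exp(3·t/2)/2. Das Integral von dem Ruck, mit a(0) = 9, ergibt die Beschleunigung: a(t) = 9·exp(3·t/2). Durch Integration von der Beschleunigung und Verwendung der Anfangsbedingung v(0) = 6, erhalten wir v(t) = 6·exp(3·t/2). Das Integral von der Geschwindigkeit, mit x(0) = 4, ergibt die Position: x(t) = 4·exp(3·t/2). Wir haben die Position x(t) = 4·exp(3·t/2). Durch Einsetzen von t = 2*log(2)/3: x(2*log(2)/3) = 8.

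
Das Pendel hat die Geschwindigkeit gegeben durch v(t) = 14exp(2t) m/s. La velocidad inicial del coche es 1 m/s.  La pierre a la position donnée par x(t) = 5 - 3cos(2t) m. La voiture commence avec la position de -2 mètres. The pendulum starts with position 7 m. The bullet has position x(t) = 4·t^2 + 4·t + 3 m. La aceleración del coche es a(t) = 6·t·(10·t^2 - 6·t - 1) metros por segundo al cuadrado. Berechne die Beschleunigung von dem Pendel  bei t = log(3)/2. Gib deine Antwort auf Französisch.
Pour résoudre ceci, nous devons prendre 1 dérivée de notre équation de la vitesse v(t) = 14·exp(2·t). En prenant d/dt de v(t), nous trouvons a(t) = 28·exp(2·t). Nous avons l'accélération a(t) = 28·exp(2·t). En substituant t = log(3)/2: a(log(3)/2) = 84.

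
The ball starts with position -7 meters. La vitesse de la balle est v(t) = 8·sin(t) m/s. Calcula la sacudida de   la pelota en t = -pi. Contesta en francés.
En partant de la vitesse v(t) = 8·sin(t), nous prenons 2 dérivées. En prenant d/dt de v(t), nous trouvons a(t) = 8·cos(t). En prenant d/dt de a(t), nous trouvons j(t) = -8·sin(t). Nous avons le jerk j(t) = -8·sin(t). En substituant t = -pi: j(-pi) = 0.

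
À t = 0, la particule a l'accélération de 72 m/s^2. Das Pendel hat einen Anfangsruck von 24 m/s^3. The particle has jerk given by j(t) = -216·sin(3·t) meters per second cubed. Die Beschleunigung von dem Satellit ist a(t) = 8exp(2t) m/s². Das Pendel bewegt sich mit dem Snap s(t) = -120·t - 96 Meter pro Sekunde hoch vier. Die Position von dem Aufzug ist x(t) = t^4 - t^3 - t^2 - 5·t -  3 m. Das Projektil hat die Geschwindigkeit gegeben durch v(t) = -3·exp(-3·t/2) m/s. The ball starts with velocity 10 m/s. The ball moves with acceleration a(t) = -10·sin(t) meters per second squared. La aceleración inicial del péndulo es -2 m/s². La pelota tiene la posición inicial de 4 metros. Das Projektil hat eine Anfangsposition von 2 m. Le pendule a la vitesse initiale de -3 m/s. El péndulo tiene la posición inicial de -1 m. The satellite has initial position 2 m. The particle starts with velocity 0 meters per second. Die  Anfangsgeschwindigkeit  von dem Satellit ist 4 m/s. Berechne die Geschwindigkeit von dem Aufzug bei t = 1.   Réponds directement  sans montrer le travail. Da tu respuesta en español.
En t = 1, v = -6.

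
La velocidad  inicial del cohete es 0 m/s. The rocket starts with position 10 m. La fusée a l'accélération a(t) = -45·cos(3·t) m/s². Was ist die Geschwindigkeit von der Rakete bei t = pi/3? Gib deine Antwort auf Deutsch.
Um dies zu lösen, müssen wir 1 Integral unserer Gleichung für die Beschleunigung a(t) = -45·cos(3·t) finden. Mit ∫a(t)dt und Anwendung von v(0) = 0, finden wir v(t) = -15·sin(3·t). Aus der Gleichung für die Geschwindigkeit v(t) = -15·sin(3·t), setzen wir t = pi/3 ein und erhalten v = 0.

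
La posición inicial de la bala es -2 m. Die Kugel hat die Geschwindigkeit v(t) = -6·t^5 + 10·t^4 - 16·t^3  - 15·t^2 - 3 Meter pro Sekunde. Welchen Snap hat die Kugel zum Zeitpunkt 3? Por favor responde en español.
Para resolver esto, necesitamos tomar 3 derivadas de nuestra ecuación de la velocidad v(t) = -6·t^5 + 10·t^4 - 16·t^3 - 15·t^2 - 3. Tomando d/dt de v(t), encontramos a(t) = -30·t^4 + 40·t^3 - 48·t^2 - 30·t. Tomando d/dt de a(t), encontramos j(t) = -120·t^3 + 120·t^2 - 96·t - 30. La derivada de la sacudida da el snap: s(t) = -360·t^2 + 240·t - 96. Tenemos el snap s(t) = -360·t^2 + 240·t - 96. Sustituyendo t = 3: s(3) = -2616.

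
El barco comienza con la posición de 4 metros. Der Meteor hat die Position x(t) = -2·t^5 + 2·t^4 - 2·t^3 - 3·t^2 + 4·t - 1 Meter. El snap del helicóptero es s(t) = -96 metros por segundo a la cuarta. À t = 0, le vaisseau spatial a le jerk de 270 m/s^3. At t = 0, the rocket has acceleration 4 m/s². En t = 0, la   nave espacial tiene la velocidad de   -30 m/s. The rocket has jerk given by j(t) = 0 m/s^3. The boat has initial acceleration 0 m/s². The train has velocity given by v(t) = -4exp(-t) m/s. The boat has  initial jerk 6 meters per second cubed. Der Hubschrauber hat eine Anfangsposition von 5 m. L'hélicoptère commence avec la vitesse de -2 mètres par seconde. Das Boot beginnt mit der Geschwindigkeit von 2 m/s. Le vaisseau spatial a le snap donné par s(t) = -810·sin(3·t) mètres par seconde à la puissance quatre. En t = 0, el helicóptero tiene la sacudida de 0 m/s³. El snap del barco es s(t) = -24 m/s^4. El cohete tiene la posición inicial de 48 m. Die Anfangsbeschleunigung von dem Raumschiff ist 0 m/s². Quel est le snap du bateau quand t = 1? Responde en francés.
Nous avons le snap s(t) = -24. En substituant t = 1: s(1) = -24.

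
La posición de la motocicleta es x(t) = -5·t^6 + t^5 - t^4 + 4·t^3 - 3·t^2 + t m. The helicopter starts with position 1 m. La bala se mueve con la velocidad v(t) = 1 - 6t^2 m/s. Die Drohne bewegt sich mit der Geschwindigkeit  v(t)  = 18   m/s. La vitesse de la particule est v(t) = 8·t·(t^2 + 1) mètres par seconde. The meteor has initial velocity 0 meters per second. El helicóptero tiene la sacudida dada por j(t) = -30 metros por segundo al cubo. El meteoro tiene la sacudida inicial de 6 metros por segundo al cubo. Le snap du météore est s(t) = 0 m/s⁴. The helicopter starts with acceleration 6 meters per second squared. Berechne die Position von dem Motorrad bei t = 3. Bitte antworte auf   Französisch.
De l'équation de la position x(t) = -5·t^6 + t^5 - t^4 + 4·t^3 - 3·t^2 + t, nous substituons t = 3 pour obtenir x = -3399.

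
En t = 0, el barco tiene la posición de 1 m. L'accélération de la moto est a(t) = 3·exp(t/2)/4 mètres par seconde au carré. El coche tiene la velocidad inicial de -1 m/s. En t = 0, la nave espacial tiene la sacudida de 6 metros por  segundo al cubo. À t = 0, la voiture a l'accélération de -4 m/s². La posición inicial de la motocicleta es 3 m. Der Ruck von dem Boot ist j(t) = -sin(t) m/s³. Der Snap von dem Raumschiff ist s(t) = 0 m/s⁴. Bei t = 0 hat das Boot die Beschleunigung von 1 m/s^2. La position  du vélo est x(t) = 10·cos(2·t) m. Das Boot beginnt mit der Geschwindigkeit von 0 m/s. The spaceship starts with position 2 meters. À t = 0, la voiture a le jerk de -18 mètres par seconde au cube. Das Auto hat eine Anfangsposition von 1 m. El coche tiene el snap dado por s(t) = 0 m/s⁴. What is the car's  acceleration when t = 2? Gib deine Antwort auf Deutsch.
Um dies zu lösen, müssen wir 2 Integrale unserer Gleichung für den Snap s(t) = 0 finden. Die Stammfunktion von dem Snap ist der Ruck. Mit j(0) = -18 erhalten wir j(t) = -18. Das Integral von dem Ruck ist die Beschleunigung. Mit a(0) = -4 erhalten wir a(t) = -18·t - 4. Mit a(t) = -18·t - 4 und Einsetzen von t = 2, finden wir a = -40.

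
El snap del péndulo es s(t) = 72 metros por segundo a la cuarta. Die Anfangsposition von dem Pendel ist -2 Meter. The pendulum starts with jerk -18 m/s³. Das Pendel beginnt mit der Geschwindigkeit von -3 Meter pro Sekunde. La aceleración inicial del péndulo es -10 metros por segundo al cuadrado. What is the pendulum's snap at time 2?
From the given snap equation s(t) = 72, we substitute t = 2 to get s = 72.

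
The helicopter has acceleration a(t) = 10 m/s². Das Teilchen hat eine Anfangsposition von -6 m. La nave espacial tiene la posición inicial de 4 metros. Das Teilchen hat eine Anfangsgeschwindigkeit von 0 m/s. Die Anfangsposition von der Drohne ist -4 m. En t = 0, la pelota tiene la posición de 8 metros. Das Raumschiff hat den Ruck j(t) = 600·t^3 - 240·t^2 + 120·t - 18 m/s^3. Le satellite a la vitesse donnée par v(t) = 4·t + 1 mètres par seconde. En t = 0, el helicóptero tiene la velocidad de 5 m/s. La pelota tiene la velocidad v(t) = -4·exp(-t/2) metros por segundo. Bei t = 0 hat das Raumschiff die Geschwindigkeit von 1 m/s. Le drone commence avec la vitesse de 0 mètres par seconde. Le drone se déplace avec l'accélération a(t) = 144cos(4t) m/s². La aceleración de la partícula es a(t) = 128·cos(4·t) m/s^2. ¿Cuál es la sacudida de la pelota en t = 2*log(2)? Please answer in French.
Nous devons dériver notre équation de la vitesse v(t) = -4·exp(-t/2) 2 fois. La dérivée de la vitesse donne l'accélération: a(t) = 2·exp(-t/2). En dérivant l'accélération, nous obtenons le jerk: j(t) = -exp(-t/2). En utilisant j(t) = -exp(-t/2) et en substituant t = 2*log(2), nous trouvons j = -1/2.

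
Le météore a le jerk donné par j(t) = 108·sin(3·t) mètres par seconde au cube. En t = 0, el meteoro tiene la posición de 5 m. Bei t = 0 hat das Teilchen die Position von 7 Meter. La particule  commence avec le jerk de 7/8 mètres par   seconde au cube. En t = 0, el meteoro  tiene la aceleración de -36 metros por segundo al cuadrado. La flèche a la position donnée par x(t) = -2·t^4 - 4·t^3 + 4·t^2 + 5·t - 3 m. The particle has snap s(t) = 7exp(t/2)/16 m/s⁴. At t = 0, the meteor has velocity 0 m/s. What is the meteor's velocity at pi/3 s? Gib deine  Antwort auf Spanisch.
Para resolver esto, necesitamos tomar 2 antiderivadas de nuestra ecuación de la sacudida j(t) = 108·sin(3·t). La antiderivada de la sacudida, con a(0) = -36, da la aceleración: a(t) = -36·cos(3·t). La antiderivada de la aceleración es la velocidad. Usando v(0) = 0, obtenemos v(t) = -12·sin(3·t). Usando v(t) = -12·sin(3·t) y sustituyendo t = pi/3, encontramos v = 0.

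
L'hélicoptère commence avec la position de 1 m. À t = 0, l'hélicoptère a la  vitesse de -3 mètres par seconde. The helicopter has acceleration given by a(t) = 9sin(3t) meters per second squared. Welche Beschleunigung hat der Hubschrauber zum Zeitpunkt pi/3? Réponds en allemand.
Wir haben die Beschleunigung a(t) = 9·sin(3·t). Durch Einsetzen von t = pi/3: a(pi/3) = 0.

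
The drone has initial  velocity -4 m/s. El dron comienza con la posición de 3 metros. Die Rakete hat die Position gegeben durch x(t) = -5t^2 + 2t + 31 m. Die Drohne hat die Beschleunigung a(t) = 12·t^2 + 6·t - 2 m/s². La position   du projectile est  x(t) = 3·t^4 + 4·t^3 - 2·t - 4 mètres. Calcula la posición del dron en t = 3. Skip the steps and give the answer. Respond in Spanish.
La posición en t = 3 es x = 90.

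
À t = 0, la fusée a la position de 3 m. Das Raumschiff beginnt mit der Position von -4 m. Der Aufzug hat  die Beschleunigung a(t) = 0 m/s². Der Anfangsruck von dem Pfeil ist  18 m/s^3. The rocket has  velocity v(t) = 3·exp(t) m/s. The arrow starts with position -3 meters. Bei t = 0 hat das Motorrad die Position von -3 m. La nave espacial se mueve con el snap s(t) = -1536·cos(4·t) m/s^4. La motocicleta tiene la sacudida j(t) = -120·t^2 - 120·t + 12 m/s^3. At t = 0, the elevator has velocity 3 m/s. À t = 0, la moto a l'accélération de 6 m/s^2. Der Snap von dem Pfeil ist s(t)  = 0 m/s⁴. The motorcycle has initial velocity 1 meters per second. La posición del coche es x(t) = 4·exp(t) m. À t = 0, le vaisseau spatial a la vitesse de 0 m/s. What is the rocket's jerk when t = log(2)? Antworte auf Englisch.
Starting from velocity v(t) = 3·exp(t), we take 2 derivatives. The derivative of velocity gives acceleration: a(t) = 3·exp(t). The derivative of acceleration gives jerk: j(t) = 3·exp(t). Using j(t) = 3·exp(t) and substituting t = log(2), we find j = 6.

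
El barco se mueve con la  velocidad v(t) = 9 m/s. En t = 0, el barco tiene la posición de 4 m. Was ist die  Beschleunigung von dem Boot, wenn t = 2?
Wir müssen unsere Gleichung für die Geschwindigkeit v(t) = 9 1-mal ableiten. Mit d/dt von v(t) finden wir a(t) = 0. Mit a(t) = 0 und Einsetzen von t = 2, finden wir a = 0.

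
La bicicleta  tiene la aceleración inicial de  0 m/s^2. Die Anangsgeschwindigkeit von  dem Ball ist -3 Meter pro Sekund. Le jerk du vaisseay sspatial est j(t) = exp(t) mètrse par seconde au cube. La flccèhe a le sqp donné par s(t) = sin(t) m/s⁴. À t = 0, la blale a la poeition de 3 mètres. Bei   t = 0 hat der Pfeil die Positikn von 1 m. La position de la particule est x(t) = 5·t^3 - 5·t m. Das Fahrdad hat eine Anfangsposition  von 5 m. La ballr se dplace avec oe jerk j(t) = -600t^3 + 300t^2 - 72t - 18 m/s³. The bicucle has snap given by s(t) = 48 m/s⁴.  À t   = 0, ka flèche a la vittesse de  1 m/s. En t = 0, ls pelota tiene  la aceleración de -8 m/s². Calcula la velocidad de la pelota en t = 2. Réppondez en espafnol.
Para resolver esto, necesitamos tomar 2 antiderivadas de nuestra ecuación de la sacudida j(t) = -600·t^3 + 300·t^2 - 72·t - 18. La antiderivada de la sacudida, con a(0) = -8, da la aceleración: a(t) = -150·t^4 + 100·t^3 - 36·t^2 - 18·t - 8. La integral de la aceleración es la velocidad. Usando v(0) = -3, obtenemos v(t) = -30·t^5 + 25·t^4 - 12·t^3 - 9·t^2 - 8·t - 3. Tenemos la velocidad v(t) = -30·t^5 + 25·t^4 - 12·t^3 - 9·t^2 - 8·t - 3. Sustituyendo t = 2: v(2) = -711.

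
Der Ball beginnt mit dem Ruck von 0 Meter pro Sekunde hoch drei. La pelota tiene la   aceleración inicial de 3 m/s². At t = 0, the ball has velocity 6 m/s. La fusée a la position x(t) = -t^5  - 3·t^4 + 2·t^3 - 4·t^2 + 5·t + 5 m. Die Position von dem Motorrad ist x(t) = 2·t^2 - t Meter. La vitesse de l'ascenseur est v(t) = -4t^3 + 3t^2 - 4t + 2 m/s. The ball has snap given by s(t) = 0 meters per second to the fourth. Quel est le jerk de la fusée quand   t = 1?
Pour résoudre ceci, nous devons prendre 3 dérivées de notre équation de la position x(t) = -t^5 - 3·t^4 + 2·t^3 - 4·t^2 + 5·t + 5. En prenant d/dt de x(t), nous trouvons v(t) = -5·t^4 - 12·t^3 + 6·t^2 - 8·t + 5. En prenant d/dt de v(t), nous trouvons a(t) = -20·t^3 - 36·t^2 + 12·t - 8. En dérivant l'accélération, nous obtenons le jerk: j(t) = -60·t^2 - 72·t + 12. En utilisant j(t) = -60·t^2 - 72·t + 12 et en substituant t = 1, nous trouvons j = -120.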